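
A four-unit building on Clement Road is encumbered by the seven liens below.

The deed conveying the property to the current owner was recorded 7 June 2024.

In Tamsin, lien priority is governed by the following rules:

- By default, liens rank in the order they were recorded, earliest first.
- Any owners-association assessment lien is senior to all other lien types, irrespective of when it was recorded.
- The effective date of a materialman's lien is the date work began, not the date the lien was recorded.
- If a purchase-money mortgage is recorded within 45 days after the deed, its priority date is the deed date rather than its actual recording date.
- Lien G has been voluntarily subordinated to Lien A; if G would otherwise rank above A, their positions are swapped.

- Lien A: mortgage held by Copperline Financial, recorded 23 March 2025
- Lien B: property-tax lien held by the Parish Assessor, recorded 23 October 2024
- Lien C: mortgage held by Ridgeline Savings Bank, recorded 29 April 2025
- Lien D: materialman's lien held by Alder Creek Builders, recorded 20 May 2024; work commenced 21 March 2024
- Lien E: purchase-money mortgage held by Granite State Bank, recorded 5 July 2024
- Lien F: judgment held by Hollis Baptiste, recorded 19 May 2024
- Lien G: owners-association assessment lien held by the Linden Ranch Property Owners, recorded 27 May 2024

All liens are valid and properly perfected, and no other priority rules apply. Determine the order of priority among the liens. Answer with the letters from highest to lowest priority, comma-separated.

A, D, F, E, B, G, C

Effective dates after the stated exceptions: D is treated as recorded 21 March 2024, the work-commencement date; E relates back to the deed date 7 June 2024.
As an owners-association assessment lien, G is senior to every other lien.
Ordering the rest by effective date: D (21 March 2024), F (19 May 2024), E (7 June 2024), B (23 October 2024), A (23 March 2025), C (29 April 2025).
The subordination applies — G was senior to A — so G and A swap.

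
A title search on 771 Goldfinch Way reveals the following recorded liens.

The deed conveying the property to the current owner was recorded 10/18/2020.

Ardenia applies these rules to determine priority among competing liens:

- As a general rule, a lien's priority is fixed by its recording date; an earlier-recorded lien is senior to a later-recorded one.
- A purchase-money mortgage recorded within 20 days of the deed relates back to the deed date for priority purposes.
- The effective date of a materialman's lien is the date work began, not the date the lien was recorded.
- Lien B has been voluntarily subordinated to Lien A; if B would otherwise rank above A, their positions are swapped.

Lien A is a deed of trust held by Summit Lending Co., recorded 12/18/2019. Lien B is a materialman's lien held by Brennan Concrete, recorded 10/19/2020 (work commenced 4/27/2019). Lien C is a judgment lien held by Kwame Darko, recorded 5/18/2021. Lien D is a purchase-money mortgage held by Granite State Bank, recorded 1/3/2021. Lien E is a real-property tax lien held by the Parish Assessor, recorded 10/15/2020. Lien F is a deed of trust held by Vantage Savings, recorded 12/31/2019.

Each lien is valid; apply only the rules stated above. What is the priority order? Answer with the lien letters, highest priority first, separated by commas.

Adjusting effective dates: B is treated as recorded 4/27/2019, the work-commencement date; D was recorded 77 days after the deed — beyond 20 days — so no relation-back applies.
Sorted by effective date: B (4/27/2019), A (12/18/2019), F (12/31/2019), E (10/15/2020), D (1/3/2021), C (5/18/2021).
B is senior to A before the subordination, so the two trade places.

A, B, F, E, D, C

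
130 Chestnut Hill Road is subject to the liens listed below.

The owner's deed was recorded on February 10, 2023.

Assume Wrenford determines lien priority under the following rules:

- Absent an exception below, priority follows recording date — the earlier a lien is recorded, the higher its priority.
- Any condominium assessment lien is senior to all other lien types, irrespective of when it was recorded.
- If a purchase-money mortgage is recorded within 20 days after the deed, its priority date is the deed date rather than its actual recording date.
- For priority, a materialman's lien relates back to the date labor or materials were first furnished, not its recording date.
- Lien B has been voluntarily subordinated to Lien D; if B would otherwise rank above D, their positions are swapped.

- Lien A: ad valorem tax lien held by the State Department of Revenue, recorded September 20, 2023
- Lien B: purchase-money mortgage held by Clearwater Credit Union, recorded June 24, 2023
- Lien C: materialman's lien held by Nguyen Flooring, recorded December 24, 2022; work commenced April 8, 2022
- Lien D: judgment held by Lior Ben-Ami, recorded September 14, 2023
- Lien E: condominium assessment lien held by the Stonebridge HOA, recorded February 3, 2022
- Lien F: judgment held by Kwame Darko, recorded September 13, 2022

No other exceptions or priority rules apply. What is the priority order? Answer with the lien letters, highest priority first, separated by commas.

E, C, F, D, B, A

Adjusting effective dates: B was recorded 134 days after the deed, outside the 20-day window, so it keeps its recording date; C is treated as recorded April 8, 2022, the work-commencement date.
E is a condominium assessment lien, so it outranks all other liens regardless of date.
Among the remaining liens, by effective date: C (April 8, 2022), F (September 13, 2022), B (June 24, 2023), D (September 14, 2023), A (September 20, 2023).
B would otherwise be senior to D, so under the subordination agreement B and D exchange positions.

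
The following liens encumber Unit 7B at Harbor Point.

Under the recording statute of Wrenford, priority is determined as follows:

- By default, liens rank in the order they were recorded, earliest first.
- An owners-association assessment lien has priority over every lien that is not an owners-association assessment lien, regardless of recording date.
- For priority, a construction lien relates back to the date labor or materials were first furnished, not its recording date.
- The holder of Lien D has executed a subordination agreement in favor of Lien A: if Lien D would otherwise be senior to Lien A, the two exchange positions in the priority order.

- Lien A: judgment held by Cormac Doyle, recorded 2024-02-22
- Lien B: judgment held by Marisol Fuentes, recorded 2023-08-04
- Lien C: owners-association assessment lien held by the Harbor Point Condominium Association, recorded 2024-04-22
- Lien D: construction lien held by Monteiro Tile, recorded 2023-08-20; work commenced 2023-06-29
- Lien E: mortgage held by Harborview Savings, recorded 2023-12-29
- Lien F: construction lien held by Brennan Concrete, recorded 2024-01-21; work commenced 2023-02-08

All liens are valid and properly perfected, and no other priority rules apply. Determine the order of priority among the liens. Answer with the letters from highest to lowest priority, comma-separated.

C, F, A, B, E, D

Adjusting effective dates: D is treated as recorded 2023-06-29, the work-commencement date; F is treated as recorded 2023-02-08, the work-commencement date.
As an owners-association assessment lien, C is senior to every other lien.
Ordering the rest by effective date: F (2023-02-08), D (2023-06-29), B (2023-08-04), E (2023-12-29), A (2024-02-22).
D is senior to A before the subordination, so the two trade places.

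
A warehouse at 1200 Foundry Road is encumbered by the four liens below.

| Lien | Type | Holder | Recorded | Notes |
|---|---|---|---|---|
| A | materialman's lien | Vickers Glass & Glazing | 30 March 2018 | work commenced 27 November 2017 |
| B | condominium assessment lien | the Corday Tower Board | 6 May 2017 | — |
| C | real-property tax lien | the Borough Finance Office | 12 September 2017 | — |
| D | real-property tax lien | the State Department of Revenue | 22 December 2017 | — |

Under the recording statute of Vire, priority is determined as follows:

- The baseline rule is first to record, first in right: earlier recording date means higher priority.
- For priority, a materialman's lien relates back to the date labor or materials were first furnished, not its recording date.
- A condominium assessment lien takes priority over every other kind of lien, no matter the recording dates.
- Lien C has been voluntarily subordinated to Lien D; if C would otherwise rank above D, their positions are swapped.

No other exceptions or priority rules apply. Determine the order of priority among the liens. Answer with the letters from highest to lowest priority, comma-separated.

B, D, A, C

First, effective dates: A relates back to 27 November 2017 (work commenced).
B is a condominium assessment lien and takes priority over every other lien.
Remaining liens by effective date: C (12 September 2017), A (27 November 2017), D (22 December 2017).
C is senior to D before the subordination, so the two trade places.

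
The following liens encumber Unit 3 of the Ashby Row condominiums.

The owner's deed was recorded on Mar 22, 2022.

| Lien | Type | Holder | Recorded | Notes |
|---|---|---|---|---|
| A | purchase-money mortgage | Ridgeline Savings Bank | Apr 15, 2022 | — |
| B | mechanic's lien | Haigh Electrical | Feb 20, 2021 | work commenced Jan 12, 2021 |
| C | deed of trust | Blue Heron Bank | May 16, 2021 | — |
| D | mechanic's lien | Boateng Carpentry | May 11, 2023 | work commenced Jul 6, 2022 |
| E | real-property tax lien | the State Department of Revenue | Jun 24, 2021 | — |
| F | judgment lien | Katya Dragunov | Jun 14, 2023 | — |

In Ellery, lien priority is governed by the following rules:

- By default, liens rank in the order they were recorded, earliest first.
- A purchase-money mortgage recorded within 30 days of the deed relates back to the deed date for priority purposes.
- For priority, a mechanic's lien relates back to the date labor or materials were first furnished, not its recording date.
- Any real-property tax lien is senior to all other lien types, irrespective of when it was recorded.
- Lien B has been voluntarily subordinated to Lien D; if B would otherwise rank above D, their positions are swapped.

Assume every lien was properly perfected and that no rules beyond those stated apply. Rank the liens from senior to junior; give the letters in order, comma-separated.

First, effective dates: A relates back to the deed date Mar 22, 2022; B's effective date is Jan 12, 2021, when work began; D is treated as recorded Jul 6, 2022, the work-commencement date.
E, as a real-property tax lien, has superpriority and ranks first.
Among the remaining liens, by effective date: B (Jan 12, 2021), C (May 16, 2021), A (Mar 22, 2022), D (Jul 6, 2022), F (Jun 14, 2023).
B is senior to D before the subordination, so the two trade places.

E, D, C, A, B, F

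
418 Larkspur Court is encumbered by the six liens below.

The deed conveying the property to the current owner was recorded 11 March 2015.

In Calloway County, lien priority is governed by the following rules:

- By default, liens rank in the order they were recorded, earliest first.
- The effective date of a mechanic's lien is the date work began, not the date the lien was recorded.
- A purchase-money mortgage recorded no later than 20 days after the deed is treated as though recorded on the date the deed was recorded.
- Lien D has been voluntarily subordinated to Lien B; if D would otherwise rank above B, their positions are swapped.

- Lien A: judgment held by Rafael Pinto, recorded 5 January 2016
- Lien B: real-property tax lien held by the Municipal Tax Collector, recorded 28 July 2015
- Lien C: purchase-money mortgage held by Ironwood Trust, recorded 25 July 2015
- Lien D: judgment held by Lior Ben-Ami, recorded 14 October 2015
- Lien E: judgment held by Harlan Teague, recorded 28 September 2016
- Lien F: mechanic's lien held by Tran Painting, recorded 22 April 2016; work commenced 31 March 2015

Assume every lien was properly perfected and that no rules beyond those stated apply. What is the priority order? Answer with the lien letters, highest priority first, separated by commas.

F, C, B, D, A, E

Effective dates after the stated exceptions: C was recorded 136 days after the deed, outside the 20-day window, so it keeps its recording date; F relates back to 31 March 2015 (work commenced).
By effective date: F (31 March 2015), C (25 July 2015), B (28 July 2015), D (14 October 2015), A (5 January 2016), E (28 September 2016).
D already ranks below B; the subordination has no effect.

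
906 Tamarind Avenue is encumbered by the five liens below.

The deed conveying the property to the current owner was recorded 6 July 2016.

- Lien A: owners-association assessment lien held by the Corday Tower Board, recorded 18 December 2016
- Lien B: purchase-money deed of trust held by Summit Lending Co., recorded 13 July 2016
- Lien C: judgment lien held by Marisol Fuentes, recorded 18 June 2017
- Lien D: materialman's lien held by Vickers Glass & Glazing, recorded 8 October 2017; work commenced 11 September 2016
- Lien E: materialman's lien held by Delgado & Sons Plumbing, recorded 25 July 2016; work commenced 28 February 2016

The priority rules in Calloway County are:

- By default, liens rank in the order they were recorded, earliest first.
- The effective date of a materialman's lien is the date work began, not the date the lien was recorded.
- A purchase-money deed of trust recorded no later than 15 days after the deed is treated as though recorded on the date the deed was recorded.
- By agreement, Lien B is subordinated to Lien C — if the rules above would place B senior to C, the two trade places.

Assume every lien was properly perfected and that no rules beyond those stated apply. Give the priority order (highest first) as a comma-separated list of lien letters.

Effective dates: B's effective date is the deed date, 6 July 2016; D relates back to 11 September 2016 (work commenced); E is treated as recorded 28 February 2016, the work-commencement date.
By effective date: E (28 February 2016), B (6 July 2016), D (11 September 2016), A (18 December 2016), C (18 June 2017).
B would otherwise be senior to C, so under the subordination agreement B and C exchange positions.

E, C, D, A, B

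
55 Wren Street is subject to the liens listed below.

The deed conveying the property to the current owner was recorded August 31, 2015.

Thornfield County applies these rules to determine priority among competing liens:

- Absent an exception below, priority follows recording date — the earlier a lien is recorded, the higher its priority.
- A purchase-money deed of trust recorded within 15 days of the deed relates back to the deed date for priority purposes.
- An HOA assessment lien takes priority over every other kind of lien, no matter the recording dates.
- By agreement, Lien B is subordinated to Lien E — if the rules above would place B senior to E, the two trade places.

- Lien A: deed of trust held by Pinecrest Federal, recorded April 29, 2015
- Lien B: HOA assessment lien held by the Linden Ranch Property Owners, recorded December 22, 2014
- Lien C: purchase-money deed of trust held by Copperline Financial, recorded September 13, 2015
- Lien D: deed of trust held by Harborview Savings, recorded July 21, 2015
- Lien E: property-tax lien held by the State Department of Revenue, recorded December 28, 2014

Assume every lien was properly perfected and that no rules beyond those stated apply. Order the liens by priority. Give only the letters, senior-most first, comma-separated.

Effective dates after the stated exceptions: C's effective date is the deed date, August 31, 2015.
B, as an HOA assessment lien, has superpriority and ranks first.
Among the remaining liens, by effective date: E (December 28, 2014), A (April 29, 2015), D (July 21, 2015), C (August 31, 2015).
B would otherwise be senior to E, so under the subordination agreement B and E exchange positions.

E, B, A, D, C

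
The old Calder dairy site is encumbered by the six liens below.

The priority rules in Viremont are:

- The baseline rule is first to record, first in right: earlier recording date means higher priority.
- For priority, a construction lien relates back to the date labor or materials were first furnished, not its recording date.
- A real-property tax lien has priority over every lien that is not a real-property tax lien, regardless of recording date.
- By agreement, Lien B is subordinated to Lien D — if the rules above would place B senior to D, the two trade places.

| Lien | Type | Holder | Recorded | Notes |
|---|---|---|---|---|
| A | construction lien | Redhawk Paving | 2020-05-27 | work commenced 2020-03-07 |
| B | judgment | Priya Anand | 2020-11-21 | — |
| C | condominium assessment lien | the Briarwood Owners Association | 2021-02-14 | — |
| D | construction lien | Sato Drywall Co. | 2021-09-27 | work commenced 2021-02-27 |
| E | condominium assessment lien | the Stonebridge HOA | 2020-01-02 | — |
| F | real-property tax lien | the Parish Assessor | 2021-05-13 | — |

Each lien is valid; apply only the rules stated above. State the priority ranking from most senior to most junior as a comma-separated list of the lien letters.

F, E, A, D, C, B

First, effective dates: A is treated as recorded 2020-03-07, the work-commencement date; D is treated as recorded 2021-02-27, the work-commencement date.
F is a real-property tax lien, so it outranks all other liens regardless of date.
Remaining liens by effective date: E (2020-01-02), A (2020-03-07), B (2020-11-21), C (2021-02-14), D (2021-02-27).
Because B would otherwise rank above D, the subordination swaps them.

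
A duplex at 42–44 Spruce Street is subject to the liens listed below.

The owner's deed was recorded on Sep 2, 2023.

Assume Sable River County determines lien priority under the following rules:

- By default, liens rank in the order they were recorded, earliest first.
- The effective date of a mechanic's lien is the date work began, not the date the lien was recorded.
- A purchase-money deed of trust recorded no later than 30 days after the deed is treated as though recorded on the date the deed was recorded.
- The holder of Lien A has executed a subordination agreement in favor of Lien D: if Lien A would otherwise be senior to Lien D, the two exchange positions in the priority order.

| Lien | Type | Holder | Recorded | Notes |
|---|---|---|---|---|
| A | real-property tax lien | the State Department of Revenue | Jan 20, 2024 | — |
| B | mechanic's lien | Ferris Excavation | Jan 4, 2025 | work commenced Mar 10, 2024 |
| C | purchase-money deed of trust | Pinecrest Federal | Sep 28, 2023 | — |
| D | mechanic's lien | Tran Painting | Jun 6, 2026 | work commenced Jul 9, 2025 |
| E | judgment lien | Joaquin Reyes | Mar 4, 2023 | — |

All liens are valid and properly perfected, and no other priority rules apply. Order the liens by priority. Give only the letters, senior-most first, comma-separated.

E, C, D, B, A

Effective dates after the stated exceptions: B is treated as recorded Mar 10, 2024, the work-commencement date; C's effective date is the deed date, Sep 2, 2023; D is treated as recorded Jul 9, 2025, the work-commencement date.
By effective date, earliest first: E (Mar 4, 2023), C (Sep 2, 2023), A (Jan 20, 2024), B (Mar 10, 2024), D (Jul 9, 2025).
A would otherwise be senior to D, so under the subordination agreement A and D exchange positions.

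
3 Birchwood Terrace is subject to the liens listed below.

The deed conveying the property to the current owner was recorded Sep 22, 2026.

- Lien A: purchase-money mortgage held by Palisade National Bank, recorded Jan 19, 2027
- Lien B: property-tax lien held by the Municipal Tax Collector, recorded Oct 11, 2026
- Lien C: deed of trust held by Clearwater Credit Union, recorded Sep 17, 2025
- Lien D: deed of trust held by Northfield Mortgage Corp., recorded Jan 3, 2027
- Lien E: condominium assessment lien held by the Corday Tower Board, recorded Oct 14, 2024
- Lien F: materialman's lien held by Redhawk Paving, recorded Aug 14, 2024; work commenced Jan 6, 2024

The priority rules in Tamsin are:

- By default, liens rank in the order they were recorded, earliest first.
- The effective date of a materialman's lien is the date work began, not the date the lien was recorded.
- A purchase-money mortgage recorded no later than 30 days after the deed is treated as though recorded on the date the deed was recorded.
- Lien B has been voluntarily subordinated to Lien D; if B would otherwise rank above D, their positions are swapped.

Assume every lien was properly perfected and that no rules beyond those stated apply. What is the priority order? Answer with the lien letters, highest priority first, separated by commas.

F, E, C, D, B, A

Adjusting effective dates: A missed the 30-day window (119 days after the deed), so its recording date stands; F is treated as recorded Jan 6, 2024, the work-commencement date.
By effective date, earliest first: F (Jan 6, 2024), E (Oct 14, 2024), C (Sep 17, 2025), B (Oct 11, 2026), D (Jan 3, 2027), A (Jan 19, 2027).
The subordination applies — B was senior to D — so B and D swap.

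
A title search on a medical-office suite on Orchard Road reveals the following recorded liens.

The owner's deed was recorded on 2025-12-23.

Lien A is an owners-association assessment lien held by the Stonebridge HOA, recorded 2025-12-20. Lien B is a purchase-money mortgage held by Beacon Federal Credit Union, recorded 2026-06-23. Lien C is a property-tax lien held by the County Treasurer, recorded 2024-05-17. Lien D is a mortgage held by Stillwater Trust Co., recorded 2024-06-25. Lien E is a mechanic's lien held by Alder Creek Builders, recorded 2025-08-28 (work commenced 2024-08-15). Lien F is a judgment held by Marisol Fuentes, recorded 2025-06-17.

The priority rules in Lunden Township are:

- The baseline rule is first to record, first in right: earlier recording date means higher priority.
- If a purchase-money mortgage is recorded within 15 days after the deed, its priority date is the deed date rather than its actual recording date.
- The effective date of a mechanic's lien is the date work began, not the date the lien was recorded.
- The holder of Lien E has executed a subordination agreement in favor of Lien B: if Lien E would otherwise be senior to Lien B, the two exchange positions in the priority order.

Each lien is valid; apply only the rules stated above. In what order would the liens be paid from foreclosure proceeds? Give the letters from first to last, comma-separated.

C, D, B, F, A, E

Effective dates: B was recorded 182 days after the deed — beyond 15 days — so no relation-back applies; E is treated as recorded 2024-08-15, the work-commencement date.
Ordering by effective date: C (2024-05-17), D (2024-06-25), E (2024-08-15), F (2025-06-17), A (2025-12-20), B (2026-06-23).
Because E would otherwise rank above B, the subordination swaps them.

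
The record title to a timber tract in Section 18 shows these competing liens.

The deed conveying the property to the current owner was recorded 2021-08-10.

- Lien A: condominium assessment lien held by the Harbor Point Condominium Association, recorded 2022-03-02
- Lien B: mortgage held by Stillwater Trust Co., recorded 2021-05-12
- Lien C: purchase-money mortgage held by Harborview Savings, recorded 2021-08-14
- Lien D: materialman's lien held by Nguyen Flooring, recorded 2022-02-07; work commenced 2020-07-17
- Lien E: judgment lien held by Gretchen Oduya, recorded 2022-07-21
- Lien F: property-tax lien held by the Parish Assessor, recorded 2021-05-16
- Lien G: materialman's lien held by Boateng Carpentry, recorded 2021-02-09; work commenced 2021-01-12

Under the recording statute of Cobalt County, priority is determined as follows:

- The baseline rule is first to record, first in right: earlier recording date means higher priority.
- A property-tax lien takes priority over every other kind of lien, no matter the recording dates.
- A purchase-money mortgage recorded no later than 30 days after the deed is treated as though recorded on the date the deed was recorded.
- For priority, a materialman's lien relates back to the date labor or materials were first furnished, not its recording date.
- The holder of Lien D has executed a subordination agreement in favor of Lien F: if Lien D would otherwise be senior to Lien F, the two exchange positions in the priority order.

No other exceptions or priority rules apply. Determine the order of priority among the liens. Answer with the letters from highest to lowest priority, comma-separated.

F, D, G, B, C, A, E

Effective dates after the stated exceptions: C was recorded within the 30-day window, so its effective date is the deed date 2021-08-10; D relates back to 2020-07-17 (work commenced); G is treated as recorded 2021-01-12, the work-commencement date.
F is a property-tax lien, so it outranks all other liens regardless of date.
Remaining liens by effective date: D (2020-07-17), G (2021-01-12), B (2021-05-12), C (2021-08-10), A (2022-03-02), E (2022-07-21).
D already ranks below F; the subordination has no effect.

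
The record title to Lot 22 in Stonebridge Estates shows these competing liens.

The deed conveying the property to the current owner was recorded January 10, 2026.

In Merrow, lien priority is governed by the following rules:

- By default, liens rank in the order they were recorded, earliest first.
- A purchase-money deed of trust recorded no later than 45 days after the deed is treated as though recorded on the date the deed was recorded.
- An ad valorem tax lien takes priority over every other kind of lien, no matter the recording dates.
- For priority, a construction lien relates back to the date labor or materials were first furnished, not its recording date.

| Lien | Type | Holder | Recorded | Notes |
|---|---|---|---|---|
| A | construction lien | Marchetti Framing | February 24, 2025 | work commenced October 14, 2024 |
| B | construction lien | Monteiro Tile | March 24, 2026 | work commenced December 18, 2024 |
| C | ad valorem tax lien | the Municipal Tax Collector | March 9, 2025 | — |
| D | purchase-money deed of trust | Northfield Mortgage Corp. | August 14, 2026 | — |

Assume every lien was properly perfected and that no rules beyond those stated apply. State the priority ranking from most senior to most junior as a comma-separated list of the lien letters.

Adjusting effective dates: A relates back to October 14, 2024 (work commenced); B is treated as recorded December 18, 2024, the work-commencement date; D was recorded 216 days after the deed — beyond 45 days — so no relation-back applies.
C is an ad valorem tax lien, so it outranks all other liens regardless of date.
Among the remaining liens, by effective date: A (October 14, 2024), B (December 18, 2024), D (August 14, 2026).

C, A, B, D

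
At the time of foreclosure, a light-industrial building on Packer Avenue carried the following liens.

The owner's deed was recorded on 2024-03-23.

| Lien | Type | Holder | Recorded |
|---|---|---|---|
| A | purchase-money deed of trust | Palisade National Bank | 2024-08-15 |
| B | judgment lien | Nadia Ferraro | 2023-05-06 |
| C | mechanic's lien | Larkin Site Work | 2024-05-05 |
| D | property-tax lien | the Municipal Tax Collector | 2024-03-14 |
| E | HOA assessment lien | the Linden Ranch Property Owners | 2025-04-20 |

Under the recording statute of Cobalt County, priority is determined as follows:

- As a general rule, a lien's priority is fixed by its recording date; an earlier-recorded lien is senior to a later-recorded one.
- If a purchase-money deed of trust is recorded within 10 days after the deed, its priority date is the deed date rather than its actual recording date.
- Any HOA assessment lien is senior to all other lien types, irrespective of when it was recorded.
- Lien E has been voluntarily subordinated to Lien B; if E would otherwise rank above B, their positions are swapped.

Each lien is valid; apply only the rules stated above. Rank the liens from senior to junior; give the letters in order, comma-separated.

B, E, D, C, A

Adjusting effective dates: A was recorded 145 days after the deed, outside the 10-day window, so it keeps its recording date.
E, as an HOA assessment lien, has superpriority and ranks first.
The other liens, earliest effective date first: B (2023-05-06), D (2024-03-14), C (2024-05-05), A (2024-08-15).
The subordination applies — E was senior to B — so E and B swap.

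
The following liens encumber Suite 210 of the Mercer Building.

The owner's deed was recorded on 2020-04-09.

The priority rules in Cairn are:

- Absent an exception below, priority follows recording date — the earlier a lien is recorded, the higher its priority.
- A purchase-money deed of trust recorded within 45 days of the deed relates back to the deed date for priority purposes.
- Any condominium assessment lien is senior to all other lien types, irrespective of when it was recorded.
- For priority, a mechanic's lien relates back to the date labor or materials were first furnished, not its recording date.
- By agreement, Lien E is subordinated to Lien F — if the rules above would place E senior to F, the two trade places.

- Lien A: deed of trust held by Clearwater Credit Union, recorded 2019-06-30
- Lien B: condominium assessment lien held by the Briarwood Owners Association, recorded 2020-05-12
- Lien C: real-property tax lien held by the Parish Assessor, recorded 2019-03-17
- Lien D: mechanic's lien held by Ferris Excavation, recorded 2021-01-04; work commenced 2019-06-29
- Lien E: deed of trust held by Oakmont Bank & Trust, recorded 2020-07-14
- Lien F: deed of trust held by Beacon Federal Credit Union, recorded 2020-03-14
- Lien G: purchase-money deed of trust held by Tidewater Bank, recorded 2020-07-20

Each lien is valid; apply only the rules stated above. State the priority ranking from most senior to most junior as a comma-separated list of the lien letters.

B, C, D, A, F, E, G

Effective dates after the stated exceptions: D's effective date is 2019-06-29, when work began; G was recorded 102 days after the deed — beyond 45 days — so no relation-back applies.
B is a condominium assessment lien, so it outranks all other liens regardless of date.
Remaining liens by effective date: C (2019-03-17), D (2019-06-29), A (2019-06-30), F (2020-03-14), E (2020-07-14), G (2020-07-20).
E is already junior to F, so the subordination agreement changes nothing.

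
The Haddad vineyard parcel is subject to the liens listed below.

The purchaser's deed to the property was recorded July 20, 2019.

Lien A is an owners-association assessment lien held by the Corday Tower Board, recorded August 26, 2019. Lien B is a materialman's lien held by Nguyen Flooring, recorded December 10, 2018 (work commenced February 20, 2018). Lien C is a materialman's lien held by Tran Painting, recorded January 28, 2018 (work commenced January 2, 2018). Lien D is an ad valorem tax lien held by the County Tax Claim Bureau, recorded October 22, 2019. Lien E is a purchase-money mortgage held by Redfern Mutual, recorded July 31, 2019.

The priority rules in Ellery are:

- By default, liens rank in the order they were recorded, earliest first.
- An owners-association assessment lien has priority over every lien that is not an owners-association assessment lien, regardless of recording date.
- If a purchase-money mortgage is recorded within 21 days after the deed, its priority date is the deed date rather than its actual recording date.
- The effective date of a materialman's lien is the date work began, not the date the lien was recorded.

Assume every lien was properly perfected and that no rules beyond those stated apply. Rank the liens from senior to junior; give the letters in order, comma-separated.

First, effective dates: B's effective date is February 20, 2018, when work began; C is treated as recorded January 2, 2018, the work-commencement date; E's effective date is the deed date, July 20, 2019.
A is an owners-association assessment lien and takes priority over every other lien.
Ordering the rest by effective date: C (January 2, 2018), B (February 20, 2018), E (July 20, 2019), D (October 22, 2019).

A, C, B, E, D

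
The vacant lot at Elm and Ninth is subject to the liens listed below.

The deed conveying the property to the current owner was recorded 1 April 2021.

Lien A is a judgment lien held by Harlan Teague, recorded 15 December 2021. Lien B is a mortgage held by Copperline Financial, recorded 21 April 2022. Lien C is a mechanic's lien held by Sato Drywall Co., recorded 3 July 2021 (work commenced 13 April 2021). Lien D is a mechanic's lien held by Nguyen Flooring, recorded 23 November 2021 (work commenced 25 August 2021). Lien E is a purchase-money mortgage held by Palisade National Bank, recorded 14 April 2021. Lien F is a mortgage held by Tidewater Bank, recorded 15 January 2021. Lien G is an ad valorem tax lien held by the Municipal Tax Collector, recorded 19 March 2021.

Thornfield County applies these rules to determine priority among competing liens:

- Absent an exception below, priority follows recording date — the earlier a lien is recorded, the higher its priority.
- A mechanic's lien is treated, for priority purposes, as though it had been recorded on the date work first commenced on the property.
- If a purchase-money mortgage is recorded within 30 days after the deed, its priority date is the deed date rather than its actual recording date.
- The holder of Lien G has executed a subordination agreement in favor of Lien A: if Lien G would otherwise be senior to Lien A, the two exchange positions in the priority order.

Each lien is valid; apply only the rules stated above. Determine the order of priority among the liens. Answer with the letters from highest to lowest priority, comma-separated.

Adjusting effective dates: C relates back to 13 April 2021 (work commenced); D is treated as recorded 25 August 2021, the work-commencement date; E was recorded within the 30-day window, so its effective date is the deed date 1 April 2021.
Ordering by effective date: F (15 January 2021), G (19 March 2021), E (1 April 2021), C (13 April 2021), D (25 August 2021), A (15 December 2021), B (21 April 2022).
G would otherwise be senior to A, so under the subordination agreement G and A exchange positions.

F, A, E, C, D, G, B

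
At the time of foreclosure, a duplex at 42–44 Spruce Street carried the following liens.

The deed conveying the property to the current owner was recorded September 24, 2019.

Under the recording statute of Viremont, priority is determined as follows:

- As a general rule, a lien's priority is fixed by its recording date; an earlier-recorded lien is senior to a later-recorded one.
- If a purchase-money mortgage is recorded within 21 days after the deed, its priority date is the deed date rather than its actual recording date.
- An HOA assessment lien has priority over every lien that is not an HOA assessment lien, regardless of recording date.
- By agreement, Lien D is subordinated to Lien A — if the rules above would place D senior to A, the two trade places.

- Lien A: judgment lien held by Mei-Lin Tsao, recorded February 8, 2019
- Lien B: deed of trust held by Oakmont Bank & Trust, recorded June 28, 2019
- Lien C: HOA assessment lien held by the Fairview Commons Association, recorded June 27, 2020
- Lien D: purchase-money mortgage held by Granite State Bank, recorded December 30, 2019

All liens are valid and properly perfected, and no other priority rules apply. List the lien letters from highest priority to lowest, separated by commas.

C, A, B, D

First, effective dates: D was recorded 97 days after the deed, outside the 21-day window, so it keeps its recording date.
C, as an HOA assessment lien, has superpriority and ranks first.
Among the remaining liens, by effective date: A (February 8, 2019), B (June 28, 2019), D (December 30, 2019).
Since D is not senior to A, the subordination leaves the order unchanged.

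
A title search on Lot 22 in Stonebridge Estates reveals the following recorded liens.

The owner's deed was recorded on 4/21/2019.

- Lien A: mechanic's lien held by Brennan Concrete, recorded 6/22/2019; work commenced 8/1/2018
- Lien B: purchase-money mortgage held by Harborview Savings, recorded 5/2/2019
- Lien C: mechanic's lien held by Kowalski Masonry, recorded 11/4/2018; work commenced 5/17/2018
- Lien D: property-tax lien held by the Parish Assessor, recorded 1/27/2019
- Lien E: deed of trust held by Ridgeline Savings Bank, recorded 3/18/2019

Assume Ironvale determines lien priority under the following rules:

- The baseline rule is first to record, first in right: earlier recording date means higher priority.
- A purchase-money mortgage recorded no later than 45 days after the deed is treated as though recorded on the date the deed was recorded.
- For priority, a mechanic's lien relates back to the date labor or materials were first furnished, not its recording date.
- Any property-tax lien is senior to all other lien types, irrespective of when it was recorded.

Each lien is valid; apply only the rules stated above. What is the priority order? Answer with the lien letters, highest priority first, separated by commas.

D, C, A, E, B

Adjusting effective dates: A relates back to 8/1/2018 (work commenced); B relates back to the deed date 4/21/2019; C is treated as recorded 5/17/2018, the work-commencement date.
As a property-tax lien, D is senior to every other lien.
Among the remaining liens, by effective date: C (5/17/2018), A (8/1/2018), E (3/18/2019), B (4/21/2019).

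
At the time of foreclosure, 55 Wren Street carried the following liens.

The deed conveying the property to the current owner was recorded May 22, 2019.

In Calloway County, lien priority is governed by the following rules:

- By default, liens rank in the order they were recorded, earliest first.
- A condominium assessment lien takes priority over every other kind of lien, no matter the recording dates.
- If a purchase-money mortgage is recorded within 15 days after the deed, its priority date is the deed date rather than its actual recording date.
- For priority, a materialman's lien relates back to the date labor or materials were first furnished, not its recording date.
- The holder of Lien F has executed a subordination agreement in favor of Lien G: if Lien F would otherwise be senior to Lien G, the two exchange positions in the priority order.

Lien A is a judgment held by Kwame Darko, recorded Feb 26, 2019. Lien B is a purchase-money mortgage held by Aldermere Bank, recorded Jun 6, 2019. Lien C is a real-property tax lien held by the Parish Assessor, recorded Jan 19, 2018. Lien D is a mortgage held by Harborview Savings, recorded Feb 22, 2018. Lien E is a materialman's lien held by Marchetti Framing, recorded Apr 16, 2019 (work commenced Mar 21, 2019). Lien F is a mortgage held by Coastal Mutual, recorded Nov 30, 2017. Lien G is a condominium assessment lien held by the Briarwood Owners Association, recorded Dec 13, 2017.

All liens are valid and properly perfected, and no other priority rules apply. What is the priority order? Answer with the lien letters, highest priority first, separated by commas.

First, effective dates: B relates back to the deed date May 22, 2019; E's effective date is Mar 21, 2019, when work began.
G, as a condominium assessment lien, has superpriority and ranks first.
Among the remaining liens, by effective date: F (Nov 30, 2017), C (Jan 19, 2018), D (Feb 22, 2018), A (Feb 26, 2019), E (Mar 21, 2019), B (May 22, 2019).
F already ranks below G; the subordination has no effect.

G, F, C, D, A, E, B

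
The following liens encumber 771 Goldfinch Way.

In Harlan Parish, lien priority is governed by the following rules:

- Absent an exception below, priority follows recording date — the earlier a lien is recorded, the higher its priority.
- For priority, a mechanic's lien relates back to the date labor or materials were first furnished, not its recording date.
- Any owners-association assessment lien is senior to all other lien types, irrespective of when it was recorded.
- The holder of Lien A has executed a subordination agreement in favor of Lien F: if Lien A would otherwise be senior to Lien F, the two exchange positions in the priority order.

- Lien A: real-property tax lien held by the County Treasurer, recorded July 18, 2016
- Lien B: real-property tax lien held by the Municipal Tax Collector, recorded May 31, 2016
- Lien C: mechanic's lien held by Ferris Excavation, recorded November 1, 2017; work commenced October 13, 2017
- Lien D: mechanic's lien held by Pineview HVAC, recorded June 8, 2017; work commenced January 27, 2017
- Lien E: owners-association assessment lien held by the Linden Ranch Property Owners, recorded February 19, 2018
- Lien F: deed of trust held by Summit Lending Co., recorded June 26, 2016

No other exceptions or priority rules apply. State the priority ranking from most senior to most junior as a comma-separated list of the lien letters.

E, B, F, A, D, C

Effective dates after the stated exceptions: C's effective date is October 13, 2017, when work began; D relates back to January 27, 2017 (work commenced).
As an owners-association assessment lien, E is senior to every other lien.
Ordering the rest by effective date: B (May 31, 2016), F (June 26, 2016), A (July 18, 2016), D (January 27, 2017), C (October 13, 2017).
A is already junior to F, so the subordination agreement changes nothing.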